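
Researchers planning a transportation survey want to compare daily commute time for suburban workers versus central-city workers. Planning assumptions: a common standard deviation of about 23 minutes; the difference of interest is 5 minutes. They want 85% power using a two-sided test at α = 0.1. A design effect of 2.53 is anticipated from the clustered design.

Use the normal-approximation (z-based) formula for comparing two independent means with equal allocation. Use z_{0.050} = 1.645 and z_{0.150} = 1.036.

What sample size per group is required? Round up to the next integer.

n = 770 per group

n = (z_{α/2} + z_β)² · (σ₁² + σ₂²) / δ²
  = (1.645 + 1.036)² · (2·23² = 1058) / 5²
  = 7.1878 · 1058 / 25
  = 304.19
Design effect: 2.53 × 304.19 = 769.59.
Round up → n = 770 per group.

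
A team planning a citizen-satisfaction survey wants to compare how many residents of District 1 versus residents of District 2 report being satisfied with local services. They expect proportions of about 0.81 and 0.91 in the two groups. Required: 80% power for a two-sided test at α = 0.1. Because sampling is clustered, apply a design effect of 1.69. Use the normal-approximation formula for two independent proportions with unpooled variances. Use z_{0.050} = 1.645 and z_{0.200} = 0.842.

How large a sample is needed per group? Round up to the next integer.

n = 247 per group

n = (z_{α/2} + z_β)² · [p₁(1−p₁) + p₂(1−p₂)] / (p₁ − p₂)²
  = (1.645 + 0.842)² · (0.81·0.19 + 0.91·0.09) / (-0.10)²
  = (2.487)² · (0.1539 + 0.0819) / 0.0100
  = 6.1852 · 0.2358 / 0.0100
  = 145.85
Design effect: 1.69 × 145.85 = 246.48.
Round up → n = 247 per group.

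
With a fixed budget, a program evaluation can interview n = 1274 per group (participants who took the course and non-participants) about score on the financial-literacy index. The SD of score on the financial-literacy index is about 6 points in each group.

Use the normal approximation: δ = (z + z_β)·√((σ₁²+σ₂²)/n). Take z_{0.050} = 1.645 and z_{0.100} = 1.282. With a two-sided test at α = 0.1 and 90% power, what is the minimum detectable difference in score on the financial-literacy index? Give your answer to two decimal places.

Minimum detectable difference ≈ 0.70 points

δ = (z_{α/2} + z_β) · √((σ₁²+σ₂²)/n)
  = (1.645 + 1.282) · √(72/1274)
  = 2.927 · √0.05651
  = 2.927 · 0.2377
  = 0.6958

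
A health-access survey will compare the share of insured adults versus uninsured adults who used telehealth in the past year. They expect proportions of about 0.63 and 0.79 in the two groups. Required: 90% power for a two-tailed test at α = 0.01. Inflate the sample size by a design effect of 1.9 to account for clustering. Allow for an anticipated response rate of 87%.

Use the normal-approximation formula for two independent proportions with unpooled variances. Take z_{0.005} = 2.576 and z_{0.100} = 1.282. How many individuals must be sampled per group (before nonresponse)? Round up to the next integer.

n = 507 per group

n = (z_{α/2} + z_β)² · [p₁(1−p₁) + p₂(1−p₂)] / (p₁ − p₂)²
  = (2.576 + 1.282)² · (0.63·0.37 + 0.79·0.21) / (-0.16)²
  = (3.858)² · (0.2331 + 0.1659) / 0.0256
  = 14.8842 · 0.3990 / 0.0256
  = 231.98
Design effect: 1.9 × 231.98 = 440.77.
Adjust for 87% response: 440.77 / 0.87 = 506.63.
Round up → n = 507 per group.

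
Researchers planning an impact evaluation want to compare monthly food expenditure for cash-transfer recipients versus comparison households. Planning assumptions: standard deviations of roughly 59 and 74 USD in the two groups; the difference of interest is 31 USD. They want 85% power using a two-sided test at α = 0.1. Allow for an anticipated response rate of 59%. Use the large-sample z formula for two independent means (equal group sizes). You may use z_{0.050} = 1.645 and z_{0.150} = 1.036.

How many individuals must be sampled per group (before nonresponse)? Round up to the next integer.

n = (z_{α/2} + z_β)² · (σ₁² + σ₂²) / δ²
  = (1.645 + 1.036)² · (59² + 74² = 8957) / 31²
  = 7.1878 · 8957 / 961
  = 66.99
Adjust for 59% response: 66.99 / 0.59 = 113.55.
Round up → n = 114 per group.

n = 114 per group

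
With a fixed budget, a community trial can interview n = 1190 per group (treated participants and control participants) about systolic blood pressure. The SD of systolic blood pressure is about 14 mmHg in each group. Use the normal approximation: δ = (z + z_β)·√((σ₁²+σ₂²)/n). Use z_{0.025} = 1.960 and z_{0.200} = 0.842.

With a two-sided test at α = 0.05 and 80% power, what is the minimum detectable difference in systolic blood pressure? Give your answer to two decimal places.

δ = (z_{α/2} + z_β) · √((σ₁²+σ₂²)/n)
  = (1.960 + 0.842) · √(392/1190)
  = 2.802 · √0.32941
  = 2.802 · 0.5739
  = 1.6082

Minimum detectable difference ≈ 1.61 mmHg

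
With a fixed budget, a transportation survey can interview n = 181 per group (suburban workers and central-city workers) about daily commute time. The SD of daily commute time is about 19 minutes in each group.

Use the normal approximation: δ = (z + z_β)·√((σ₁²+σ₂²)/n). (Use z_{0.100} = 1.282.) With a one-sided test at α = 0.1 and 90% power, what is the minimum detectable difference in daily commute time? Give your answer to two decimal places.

δ = (z_α + z_β) · √((σ₁²+σ₂²)/n)
  = (1.282 + 1.282) · √(722/181)
  = 2.564 · √3.989
  = 2.564 · 1.9972
  = 5.1209

Minimum detectable difference ≈ 5.12 minutes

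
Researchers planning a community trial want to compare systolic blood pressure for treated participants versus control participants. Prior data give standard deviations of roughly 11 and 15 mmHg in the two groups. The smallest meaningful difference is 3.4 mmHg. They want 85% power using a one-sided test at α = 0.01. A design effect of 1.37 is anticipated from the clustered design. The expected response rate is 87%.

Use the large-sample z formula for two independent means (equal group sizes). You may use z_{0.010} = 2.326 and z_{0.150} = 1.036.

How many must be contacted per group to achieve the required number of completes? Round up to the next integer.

n = 533 per group

n = (z_α + z_β)² · (σ₁² + σ₂²) / δ²
  = (2.326 + 1.036)² · (11² + 15² = 346) / 3.4²
  = 11.3030 · 346 / 11.56
  = 338.31
Design effect: 1.37 × 338.31 = 463.48.
Adjust for 87% response: 463.48 / 0.87 = 532.74.
Round up → n = 533 per group.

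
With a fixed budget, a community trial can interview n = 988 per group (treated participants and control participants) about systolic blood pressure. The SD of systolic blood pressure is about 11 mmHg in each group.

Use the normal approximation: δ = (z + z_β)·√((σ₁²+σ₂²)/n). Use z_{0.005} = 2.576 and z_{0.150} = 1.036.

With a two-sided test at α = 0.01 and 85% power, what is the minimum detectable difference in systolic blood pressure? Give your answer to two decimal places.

δ = (z_{α/2} + z_β) · √((σ₁²+σ₂²)/n)
  = (2.576 + 1.036) · √(242/988)
  = 3.612 · √0.24494
  = 3.612 · 0.4949
  = 1.7876

Minimum detectable difference ≈ 1.79 mmHg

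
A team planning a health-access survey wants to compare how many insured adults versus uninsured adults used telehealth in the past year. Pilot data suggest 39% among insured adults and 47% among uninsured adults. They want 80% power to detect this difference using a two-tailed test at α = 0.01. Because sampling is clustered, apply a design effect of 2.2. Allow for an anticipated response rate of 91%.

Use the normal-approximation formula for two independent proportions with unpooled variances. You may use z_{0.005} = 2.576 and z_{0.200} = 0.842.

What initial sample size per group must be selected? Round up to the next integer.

n = 2150 per group

n = (z_{α/2} + z_β)² · [p₁(1−p₁) + p₂(1−p₂)] / (p₁ − p₂)²
  = (2.576 + 0.842)² · (0.39·0.61 + 0.47·0.53) / (-0.08)²
  = (3.418)² · (0.2379 + 0.2491) / 0.0064
  = 11.6827 · 0.4870 / 0.0064
  = 888.98
Design effect: 2.2 × 888.98 = 1955.76.
Adjust for 91% response: 1955.76 / 0.91 = 2149.19.
Round up → n = 2150 per group.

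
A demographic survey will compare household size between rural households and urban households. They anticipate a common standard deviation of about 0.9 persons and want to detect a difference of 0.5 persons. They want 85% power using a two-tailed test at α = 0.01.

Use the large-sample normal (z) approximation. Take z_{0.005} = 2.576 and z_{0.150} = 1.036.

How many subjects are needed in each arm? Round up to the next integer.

n = 85 per group

n = (z_{α/2} + z_β)² · (σ₁² + σ₂²) / δ²
  = (2.576 + 1.036)² · (2·0.9² = 1.62) / 0.5²
  = 13.0465 · 1.62 / 0.25
  = 84.54
Round up → n = 85 per group.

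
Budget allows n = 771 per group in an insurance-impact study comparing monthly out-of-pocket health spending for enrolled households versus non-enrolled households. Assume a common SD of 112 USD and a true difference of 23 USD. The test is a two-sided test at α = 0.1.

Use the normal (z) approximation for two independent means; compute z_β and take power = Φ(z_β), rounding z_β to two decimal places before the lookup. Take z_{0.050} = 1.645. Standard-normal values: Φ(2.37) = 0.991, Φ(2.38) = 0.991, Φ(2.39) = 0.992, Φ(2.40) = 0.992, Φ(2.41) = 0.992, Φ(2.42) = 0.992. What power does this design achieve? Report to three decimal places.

z_β = δ·√(n/(σ₁²+σ₂²)) − z_{α/2}
    = 23 · √(771/25088) − 1.645
    = 23 · 0.17530 − 1.645
    = 4.0320 − 1.645 = 2.3870 → 2.39
Power = Φ(2.39) = 0.992.

Power ≈ 0.992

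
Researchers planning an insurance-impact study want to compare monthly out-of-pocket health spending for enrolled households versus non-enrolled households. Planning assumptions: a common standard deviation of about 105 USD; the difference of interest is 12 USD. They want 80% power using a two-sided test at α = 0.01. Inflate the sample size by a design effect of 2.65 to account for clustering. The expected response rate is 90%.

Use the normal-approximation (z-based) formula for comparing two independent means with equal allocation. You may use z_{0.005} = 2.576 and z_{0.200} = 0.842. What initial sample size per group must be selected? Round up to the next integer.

n = 5268 per group

n = (z_{α/2} + z_β)² · (σ₁² + σ₂²) / δ²
  = (2.576 + 0.842)² · (2·105² = 22050) / 12²
  = 11.6827 · 22050 / 144
  = 1788.92
Design effect: 2.65 × 1788.92 = 4740.63.
Adjust for 90% response: 4740.63 / 0.90 = 5267.37.
Round up → n = 5268 per group.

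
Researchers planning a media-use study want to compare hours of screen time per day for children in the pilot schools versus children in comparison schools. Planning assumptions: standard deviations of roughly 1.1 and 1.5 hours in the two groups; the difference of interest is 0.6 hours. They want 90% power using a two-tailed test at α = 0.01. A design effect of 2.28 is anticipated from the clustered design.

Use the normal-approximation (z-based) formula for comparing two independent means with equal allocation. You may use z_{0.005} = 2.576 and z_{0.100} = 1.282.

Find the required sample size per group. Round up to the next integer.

n = 327 per group

n = (z_{α/2} + z_β)² · (σ₁² + σ₂²) / δ²
  = (2.576 + 1.282)² · (1.1² + 1.5² = 3.46) / 0.6²
  = 14.8842 · 3.46 / 0.36
  = 143.05
Design effect: 2.28 × 143.05 = 326.16.
Round up → n = 327 per group.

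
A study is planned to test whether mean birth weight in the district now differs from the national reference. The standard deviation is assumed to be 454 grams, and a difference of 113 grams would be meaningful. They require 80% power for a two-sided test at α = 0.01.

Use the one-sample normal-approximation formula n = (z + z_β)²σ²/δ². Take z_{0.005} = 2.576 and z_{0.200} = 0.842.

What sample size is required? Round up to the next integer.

n = (z_{α/2} + z_β)² · σ² / δ²
  = (2.576 + 0.842)² · 454² / 113²
  = 11.6827 · 206116 / 12769
  = 188.58
Round up → n = 189.

n = 189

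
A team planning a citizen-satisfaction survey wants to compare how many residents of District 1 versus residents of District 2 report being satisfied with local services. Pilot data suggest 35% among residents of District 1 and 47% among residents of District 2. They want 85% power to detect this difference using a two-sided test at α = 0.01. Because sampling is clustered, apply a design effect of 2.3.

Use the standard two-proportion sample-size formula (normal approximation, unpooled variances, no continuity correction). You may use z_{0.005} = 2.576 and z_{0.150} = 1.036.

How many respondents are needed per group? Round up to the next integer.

n = (z_{α/2} + z_β)² · [p₁(1−p₁) + p₂(1−p₂)] / (p₁ − p₂)²
  = (2.576 + 1.036)² · (0.35·0.65 + 0.47·0.53) / (-0.12)²
  = (3.612)² · (0.2275 + 0.2491) / 0.0144
  = 13.0465 · 0.4766 / 0.0144
  = 431.80
Design effect: 2.3 × 431.80 = 993.15.
Round up → n = 994 per group.

n = 994 per group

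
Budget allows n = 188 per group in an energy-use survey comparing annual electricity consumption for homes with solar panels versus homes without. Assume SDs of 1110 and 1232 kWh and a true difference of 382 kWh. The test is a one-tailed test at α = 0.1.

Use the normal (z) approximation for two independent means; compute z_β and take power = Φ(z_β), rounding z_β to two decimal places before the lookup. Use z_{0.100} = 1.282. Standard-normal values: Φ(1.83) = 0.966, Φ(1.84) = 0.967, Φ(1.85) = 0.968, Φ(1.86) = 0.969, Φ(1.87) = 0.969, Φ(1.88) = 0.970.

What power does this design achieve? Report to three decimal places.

Power ≈ 0.970

z_β = δ·√(n/(σ₁²+σ₂²)) − z_α
    = 382 · √(188/2749924) − 1.282
    = 382 · 0.00827 − 1.282
    = 3.1585 − 1.282 = 1.8765 → 1.88
Power = Φ(1.88) = 0.970.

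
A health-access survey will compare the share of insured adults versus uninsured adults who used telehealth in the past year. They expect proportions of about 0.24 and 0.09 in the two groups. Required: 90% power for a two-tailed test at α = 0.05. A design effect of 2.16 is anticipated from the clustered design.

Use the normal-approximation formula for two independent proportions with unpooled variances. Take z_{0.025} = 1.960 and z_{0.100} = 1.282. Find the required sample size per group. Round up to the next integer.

n = 267 per group

n = (z_{α/2} + z_β)² · [p₁(1−p₁) + p₂(1−p₂)] / (p₁ − p₂)²
  = (1.960 + 1.282)² · (0.24·0.76 + 0.09·0.91) / (0.15)²
  = (3.242)² · (0.1824 + 0.0819) / 0.0225
  = 10.5106 · 0.2643 / 0.0225
  = 123.46
Design effect: 2.16 × 123.46 = 266.68.
Round up → n = 267 per group.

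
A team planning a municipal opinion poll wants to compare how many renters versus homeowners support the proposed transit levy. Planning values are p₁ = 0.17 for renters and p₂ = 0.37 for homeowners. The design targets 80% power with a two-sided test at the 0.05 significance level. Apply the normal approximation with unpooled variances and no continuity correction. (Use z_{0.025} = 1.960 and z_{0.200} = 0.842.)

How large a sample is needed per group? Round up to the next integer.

n = 74 per group

n = (z_{α/2} + z_β)² · [p₁(1−p₁) + p₂(1−p₂)] / (p₁ − p₂)²
  = (1.960 + 0.842)² · (0.17·0.83 + 0.37·0.63) / (-0.20)²
  = (2.802)² · (0.1411 + 0.2331) / 0.0400
  = 7.8512 · 0.3742 / 0.0400
  = 73.45
Round up → n = 74 per group.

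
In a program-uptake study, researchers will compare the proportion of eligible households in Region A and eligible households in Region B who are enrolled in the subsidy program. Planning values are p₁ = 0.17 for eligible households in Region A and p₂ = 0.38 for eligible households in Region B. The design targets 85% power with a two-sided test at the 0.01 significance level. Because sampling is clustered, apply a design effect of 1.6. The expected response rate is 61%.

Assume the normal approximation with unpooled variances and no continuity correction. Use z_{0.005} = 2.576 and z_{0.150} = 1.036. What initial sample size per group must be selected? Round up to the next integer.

n = 293 per group

n = (z_{α/2} + z_β)² · [p₁(1−p₁) + p₂(1−p₂)] / (p₁ − p₂)²
  = (2.576 + 1.036)² · (0.17·0.83 + 0.38·0.62) / (-0.21)²
  = (3.612)² · (0.1411 + 0.2356) / 0.0441
  = 13.0465 · 0.3767 / 0.0441
  = 111.44
Design effect: 1.6 × 111.44 = 178.31.
Adjust for 61% response: 178.31 / 0.61 = 292.31.
Round up → n = 293 per group.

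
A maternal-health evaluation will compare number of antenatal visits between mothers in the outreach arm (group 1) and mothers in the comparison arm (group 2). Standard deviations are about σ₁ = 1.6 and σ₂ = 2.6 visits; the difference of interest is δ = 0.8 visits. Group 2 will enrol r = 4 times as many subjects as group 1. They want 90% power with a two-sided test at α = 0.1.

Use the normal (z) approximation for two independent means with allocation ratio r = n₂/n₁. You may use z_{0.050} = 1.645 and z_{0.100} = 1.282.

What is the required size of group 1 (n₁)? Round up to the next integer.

n₁ = 57

n₁ = (z_{α/2} + z_β)² · (σ₁² + σ₂²/r) / δ²
   = (1.645 + 1.282)² · (1.6² + 2.6²/4) / 0.8²
   = 8.5673 · (2.56 + 1.69) / 0.64
   = 8.5673 · 4.25 / 0.64
   = 56.89
Round up → n₁ = 57; n₂ = r·n₁ = 4 × 57 = 228.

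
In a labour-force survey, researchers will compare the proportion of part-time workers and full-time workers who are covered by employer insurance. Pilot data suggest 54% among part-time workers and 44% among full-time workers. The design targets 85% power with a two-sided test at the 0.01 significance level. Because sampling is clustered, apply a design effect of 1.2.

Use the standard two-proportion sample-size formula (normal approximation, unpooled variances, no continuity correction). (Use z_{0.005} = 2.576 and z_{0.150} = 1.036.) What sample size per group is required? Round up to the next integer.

n = (z_{α/2} + z_β)² · [p₁(1−p₁) + p₂(1−p₂)] / (p₁ − p₂)²
  = (2.576 + 1.036)² · (0.54·0.46 + 0.44·0.56) / (0.10)²
  = (3.612)² · (0.2484 + 0.2464) / 0.0100
  = 13.0465 · 0.4948 / 0.0100
  = 645.54
Design effect: 1.2 × 645.54 = 774.65.
Round up → n = 775 per group.

n = 775 per group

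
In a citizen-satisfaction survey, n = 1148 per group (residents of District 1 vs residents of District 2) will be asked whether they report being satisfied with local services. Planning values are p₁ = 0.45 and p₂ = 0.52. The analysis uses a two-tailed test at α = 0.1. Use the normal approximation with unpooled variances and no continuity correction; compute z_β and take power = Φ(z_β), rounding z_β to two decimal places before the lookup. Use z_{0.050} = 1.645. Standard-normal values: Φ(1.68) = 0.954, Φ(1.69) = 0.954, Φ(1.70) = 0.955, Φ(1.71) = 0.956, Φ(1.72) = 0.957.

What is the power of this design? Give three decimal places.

z_β = |p₁−p₂|·√(n/[p₁q₁+p₂q₂]) − z_{α/2}
    = 0.07 · √(1148/0.4971) − 1.645
    = 0.07 · 48.0562 − 1.645
    = 3.3639 − 1.645 = 1.7189 → 1.72
Power = Φ(1.72) = 0.957.

Power ≈ 0.957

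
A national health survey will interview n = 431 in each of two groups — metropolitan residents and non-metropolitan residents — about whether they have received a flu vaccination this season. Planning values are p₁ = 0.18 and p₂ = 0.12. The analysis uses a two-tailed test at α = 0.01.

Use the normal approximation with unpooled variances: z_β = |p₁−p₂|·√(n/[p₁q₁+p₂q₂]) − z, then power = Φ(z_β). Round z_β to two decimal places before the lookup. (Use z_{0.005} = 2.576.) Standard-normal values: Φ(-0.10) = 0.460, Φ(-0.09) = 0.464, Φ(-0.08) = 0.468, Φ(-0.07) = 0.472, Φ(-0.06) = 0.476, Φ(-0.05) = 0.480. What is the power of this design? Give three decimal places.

z_β = |p₁−p₂|·√(n/[p₁q₁+p₂q₂]) − z_{α/2}
    = 0.06 · √(431/0.2532) − 2.576
    = 0.06 · 41.2579 − 2.576
    = 2.4755 − 2.576 = -0.1005 → -0.10
Power = Φ(-0.10) = 0.460.

Power ≈ 0.460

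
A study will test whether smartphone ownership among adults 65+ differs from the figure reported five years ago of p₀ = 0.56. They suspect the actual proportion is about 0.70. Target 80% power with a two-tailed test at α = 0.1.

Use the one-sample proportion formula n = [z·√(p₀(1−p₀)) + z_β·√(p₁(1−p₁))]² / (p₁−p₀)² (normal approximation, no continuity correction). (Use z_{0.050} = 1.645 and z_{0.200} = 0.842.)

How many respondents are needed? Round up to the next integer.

n = [z_{α/2}·√(p₀q₀) + z_β·√(p₁q₁)]² / (p₁ − p₀)²
  = [1.645·√(0.56·0.44) + 0.842·√(0.70·0.30)]² / (0.14)²
  = [1.645·0.4964 + 0.842·0.4583]² / 0.0196
  = [1.2024]² / 0.0196
  = 73.76
Round up → n = 74.

n = 74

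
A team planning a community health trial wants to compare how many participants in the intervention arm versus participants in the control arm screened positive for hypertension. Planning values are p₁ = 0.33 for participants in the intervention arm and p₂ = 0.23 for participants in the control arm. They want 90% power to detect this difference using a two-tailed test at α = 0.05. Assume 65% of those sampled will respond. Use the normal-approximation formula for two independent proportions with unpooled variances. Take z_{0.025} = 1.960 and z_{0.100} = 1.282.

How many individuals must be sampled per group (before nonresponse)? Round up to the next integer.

n = 644 per group

n = (z_{α/2} + z_β)² · [p₁(1−p₁) + p₂(1−p₂)] / (p₁ − p₂)²
  = (1.960 + 1.282)² · (0.33·0.67 + 0.23·0.77) / (0.10)²
  = (3.242)² · (0.2211 + 0.1771) / 0.0100
  = 10.5106 · 0.3982 / 0.0100
  = 418.53
Adjust for 65% response: 418.53 / 0.65 = 643.89.
Round up → n = 644 per group.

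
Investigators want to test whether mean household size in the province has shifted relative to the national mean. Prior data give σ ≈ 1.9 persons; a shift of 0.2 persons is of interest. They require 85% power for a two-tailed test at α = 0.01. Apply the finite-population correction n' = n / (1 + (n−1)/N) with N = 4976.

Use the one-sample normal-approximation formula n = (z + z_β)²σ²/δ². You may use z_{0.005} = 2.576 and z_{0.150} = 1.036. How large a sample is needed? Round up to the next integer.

n = (z_{α/2} + z_β)² · σ² / δ²
  = (2.576 + 1.036)² · 1.9² / 0.2²
  = 13.0465 · 3.61 / 0.04
  = 1177.45
Finite-population correction (N = 4976): 1177.45 / (1 + (1177.45 − 1)/4976) = 952.30.
Round up → n = 953.

n = 953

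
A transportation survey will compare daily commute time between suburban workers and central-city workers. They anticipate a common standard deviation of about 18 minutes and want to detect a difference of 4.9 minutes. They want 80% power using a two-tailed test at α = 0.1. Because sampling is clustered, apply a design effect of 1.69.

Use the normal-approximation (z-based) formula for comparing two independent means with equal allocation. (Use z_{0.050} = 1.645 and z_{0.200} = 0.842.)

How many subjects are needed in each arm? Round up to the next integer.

n = (z_{α/2} + z_β)² · (σ₁² + σ₂²) / δ²
  = (1.645 + 0.842)² · (2·18² = 648) / 4.9²
  = 6.1852 · 648 / 24.01
  = 166.93
Design effect: 1.69 × 166.93 = 282.11.
Round up → n = 283 per group.

n = 283 per group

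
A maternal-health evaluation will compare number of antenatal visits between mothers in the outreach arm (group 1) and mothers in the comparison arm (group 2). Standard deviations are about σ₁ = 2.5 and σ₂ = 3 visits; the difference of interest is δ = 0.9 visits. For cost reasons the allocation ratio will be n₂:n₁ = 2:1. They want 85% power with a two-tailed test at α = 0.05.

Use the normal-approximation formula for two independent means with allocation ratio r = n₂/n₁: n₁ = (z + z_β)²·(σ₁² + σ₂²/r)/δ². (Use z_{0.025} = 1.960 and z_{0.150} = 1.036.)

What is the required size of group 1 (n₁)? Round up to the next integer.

n₁ = 120

n₁ = (z_{α/2} + z_β)² · (σ₁² + σ₂²/r) / δ²
   = (1.960 + 1.036)² · (2.5² + 3²/2) / 0.9²
   = 8.9760 · (6.25 + 4.5) / 0.81
   = 8.9760 · 10.75 / 0.81
   = 119.13
Round up → n₁ = 120; n₂ = r·n₁ = 2 × 120 = 240.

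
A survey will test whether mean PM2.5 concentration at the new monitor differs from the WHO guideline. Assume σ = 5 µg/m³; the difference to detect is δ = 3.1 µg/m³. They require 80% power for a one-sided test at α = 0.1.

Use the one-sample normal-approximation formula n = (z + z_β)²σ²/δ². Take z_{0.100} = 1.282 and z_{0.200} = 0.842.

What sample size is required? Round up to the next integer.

n = (z_α + z_β)² · σ² / δ²
  = (1.282 + 0.842)² · 5² / 3.1²
  = 4.5114 · 25 / 9.61
  = 11.74
Round up → n = 12.

n = 12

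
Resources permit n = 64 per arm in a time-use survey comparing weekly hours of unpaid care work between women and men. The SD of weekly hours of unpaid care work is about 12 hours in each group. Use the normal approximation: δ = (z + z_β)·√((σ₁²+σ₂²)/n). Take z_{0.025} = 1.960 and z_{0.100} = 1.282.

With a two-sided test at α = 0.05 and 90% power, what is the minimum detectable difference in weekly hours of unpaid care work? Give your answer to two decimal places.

δ = (z_{α/2} + z_β) · √((σ₁²+σ₂²)/n)
  = (1.960 + 1.282) · √(288/64)
  = 3.242 · √4.5
  = 3.242 · 2.1213
  = 6.8773

Minimum detectable difference ≈ 6.88 hours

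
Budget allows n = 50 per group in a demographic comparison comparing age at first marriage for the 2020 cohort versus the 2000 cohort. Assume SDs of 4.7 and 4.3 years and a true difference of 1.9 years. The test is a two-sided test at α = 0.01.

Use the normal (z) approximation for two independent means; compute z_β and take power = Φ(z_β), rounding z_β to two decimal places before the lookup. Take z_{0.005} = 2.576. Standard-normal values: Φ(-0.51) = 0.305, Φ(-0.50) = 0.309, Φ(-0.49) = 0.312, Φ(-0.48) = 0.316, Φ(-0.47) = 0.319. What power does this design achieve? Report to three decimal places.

Power ≈ 0.319

z_β = δ·√(n/(σ₁²+σ₂²)) − z_{α/2}
    = 1.9 · √(50/40.58) − 2.576
    = 1.9 · 1.11002 − 2.576
    = 2.1090 − 2.576 = -0.4670 → -0.47
Power = Φ(-0.47) = 0.319.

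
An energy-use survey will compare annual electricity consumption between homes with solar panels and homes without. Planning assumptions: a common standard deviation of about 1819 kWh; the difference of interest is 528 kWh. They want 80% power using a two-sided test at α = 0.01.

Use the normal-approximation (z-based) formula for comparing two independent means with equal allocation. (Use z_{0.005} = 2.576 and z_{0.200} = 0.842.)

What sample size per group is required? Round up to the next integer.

n = 278 per group

n = (z_{α/2} + z_β)² · (σ₁² + σ₂²) / δ²
  = (2.576 + 0.842)² · (2·1819² = 6617522) / 528²
  = 11.6827 · 6617522 / 278784
  = 277.31
Round up → n = 278 per group.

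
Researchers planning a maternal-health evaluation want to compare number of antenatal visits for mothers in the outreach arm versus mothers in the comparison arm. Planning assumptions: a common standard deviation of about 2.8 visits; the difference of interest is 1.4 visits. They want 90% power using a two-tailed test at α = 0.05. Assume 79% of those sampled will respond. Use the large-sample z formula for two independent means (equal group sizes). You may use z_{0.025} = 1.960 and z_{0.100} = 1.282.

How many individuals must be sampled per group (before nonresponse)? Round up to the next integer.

n = 107 per group

n = (z_{α/2} + z_β)² · (σ₁² + σ₂²) / δ²
  = (1.960 + 1.282)² · (2·2.8² = 15.68) / 1.4²
  = 10.5106 · 15.68 / 1.96
  = 84.08
Adjust for 79% response: 84.08 / 0.79 = 106.44.
Round up → n = 107 per group.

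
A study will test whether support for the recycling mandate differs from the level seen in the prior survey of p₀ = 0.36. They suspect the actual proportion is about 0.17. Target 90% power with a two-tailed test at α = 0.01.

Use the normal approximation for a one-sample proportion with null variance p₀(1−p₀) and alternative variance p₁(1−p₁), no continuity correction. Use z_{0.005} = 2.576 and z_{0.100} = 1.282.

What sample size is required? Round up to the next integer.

n = 82

n = [z_{α/2}·√(p₀q₀) + z_β·√(p₁q₁)]² / (p₁ − p₀)²
  = [2.576·√(0.36·0.64) + 1.282·√(0.17·0.83)]² / (-0.19)²
  = [2.576·0.4800 + 1.282·0.3756]² / 0.0361
  = [1.7180]² / 0.0361
  = 81.76
Round up → n = 82.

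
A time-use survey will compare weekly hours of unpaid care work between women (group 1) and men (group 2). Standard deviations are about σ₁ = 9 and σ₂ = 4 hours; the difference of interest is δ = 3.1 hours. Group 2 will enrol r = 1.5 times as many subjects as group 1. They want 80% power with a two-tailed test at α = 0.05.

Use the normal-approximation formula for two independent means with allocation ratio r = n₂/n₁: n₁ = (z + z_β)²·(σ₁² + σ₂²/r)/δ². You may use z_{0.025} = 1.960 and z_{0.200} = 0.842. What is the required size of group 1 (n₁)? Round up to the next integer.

n₁ = (z_{α/2} + z_β)² · (σ₁² + σ₂²/r) / δ²
   = (1.960 + 0.842)² · (9² + 4²/1.5) / 3.1²
   = 7.8512 · (81 + 10.6667) / 9.61
   = 7.8512 · 91.6667 / 9.61
   = 74.89
Round up → n₁ = 75; n₂ = r·n₁ = 1.5 × 75 = 113.

n₁ = 75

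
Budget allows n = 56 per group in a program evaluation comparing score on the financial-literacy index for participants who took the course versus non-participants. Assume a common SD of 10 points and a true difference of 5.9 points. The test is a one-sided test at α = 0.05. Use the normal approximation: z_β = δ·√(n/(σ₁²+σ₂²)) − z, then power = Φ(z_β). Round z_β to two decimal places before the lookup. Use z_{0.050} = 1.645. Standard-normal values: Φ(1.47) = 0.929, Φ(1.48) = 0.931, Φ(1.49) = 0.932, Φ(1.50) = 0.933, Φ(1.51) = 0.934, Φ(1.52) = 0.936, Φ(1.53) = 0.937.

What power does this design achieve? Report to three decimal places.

z_β = δ·√(n/(σ₁²+σ₂²)) − z_α
    = 5.9 · √(56/200) − 1.645
    = 5.9 · 0.52915 − 1.645
    = 3.1220 − 1.645 = 1.4770 → 1.48
Power = Φ(1.48) = 0.931.

Power ≈ 0.931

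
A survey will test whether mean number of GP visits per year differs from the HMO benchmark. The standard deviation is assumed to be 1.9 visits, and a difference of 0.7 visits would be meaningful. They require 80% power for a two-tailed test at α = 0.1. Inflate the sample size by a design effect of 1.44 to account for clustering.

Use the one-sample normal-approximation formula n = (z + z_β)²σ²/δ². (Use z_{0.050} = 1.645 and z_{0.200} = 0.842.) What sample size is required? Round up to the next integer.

n = 66

n = (z_{α/2} + z_β)² · σ² / δ²
  = (1.645 + 0.842)² · 1.9² / 0.7²
  = 6.1852 · 3.61 / 0.49
  = 45.57
Design effect: 1.44 × 45.57 = 65.62.
Round up → n = 66.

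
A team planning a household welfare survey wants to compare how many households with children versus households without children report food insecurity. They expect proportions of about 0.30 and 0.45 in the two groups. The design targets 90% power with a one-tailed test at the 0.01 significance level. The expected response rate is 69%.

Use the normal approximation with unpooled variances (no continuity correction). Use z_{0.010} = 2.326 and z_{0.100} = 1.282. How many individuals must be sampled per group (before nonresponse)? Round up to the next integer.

n = (z_α + z_β)² · [p₁(1−p₁) + p₂(1−p₂)] / (p₁ − p₂)²
  = (2.326 + 1.282)² · (0.30·0.70 + 0.45·0.55) / (-0.15)²
  = (3.608)² · (0.2100 + 0.2475) / 0.0225
  = 13.0177 · 0.4575 / 0.0225
  = 264.69
Adjust for 69% response: 264.69 / 0.69 = 383.61.
Round up → n = 384 per group.

n = 384 per group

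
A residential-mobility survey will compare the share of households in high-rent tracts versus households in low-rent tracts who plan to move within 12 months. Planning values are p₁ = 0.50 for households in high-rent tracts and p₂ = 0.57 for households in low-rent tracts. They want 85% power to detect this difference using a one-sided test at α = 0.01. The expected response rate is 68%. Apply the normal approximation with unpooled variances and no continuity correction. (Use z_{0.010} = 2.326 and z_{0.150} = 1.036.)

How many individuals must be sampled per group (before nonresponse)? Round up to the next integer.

n = 1680 per group

n = (z_α + z_β)² · [p₁(1−p₁) + p₂(1−p₂)] / (p₁ − p₂)²
  = (2.326 + 1.036)² · (0.50·0.50 + 0.57·0.43) / (-0.07)²
  = (3.362)² · (0.2500 + 0.2451) / 0.0049
  = 11.3030 · 0.4951 / 0.0049
  = 1142.07
Adjust for 68% response: 1142.07 / 0.68 = 1679.51.
Round up → n = 1680 per group.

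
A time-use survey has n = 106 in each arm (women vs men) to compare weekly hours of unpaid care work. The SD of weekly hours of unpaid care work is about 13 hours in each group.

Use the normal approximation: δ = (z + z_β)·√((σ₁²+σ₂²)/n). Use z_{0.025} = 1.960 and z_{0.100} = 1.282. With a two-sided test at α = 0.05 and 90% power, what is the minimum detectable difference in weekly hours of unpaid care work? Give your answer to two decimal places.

Minimum detectable difference ≈ 5.79 hours

δ = (z_{α/2} + z_β) · √((σ₁²+σ₂²)/n)
  = (1.960 + 1.282) · √(338/106)
  = 3.242 · √3.1887
  = 3.242 · 1.7857
  = 5.7892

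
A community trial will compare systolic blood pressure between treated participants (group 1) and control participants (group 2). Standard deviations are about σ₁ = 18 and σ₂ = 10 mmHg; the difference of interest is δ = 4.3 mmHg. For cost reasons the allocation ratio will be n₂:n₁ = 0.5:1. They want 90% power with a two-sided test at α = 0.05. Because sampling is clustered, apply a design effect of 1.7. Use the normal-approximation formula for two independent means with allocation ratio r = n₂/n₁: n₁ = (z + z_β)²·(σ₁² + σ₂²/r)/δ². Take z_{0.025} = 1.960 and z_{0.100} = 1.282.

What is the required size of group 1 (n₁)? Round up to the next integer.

n₁ = 507

n₁ = (z_{α/2} + z_β)² · (σ₁² + σ₂²/r) / δ²
   = (1.960 + 1.282)² · (18² + 10²/0.5) / 4.3²
   = 10.5106 · (324 + 200) / 18.49
   = 10.5106 · 524 / 18.49
   = 297.87
Design effect: 1.7 × 297.87 = 506.37.
Round up → n₁ = 507; n₂ = r·n₁ = 0.5 × 507 = 254.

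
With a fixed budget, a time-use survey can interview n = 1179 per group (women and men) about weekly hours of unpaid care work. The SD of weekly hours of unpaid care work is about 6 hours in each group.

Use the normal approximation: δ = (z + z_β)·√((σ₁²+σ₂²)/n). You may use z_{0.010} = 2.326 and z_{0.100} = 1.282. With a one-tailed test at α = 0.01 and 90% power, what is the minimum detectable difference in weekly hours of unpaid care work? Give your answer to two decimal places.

δ = (z_α + z_β) · √((σ₁²+σ₂²)/n)
  = (2.326 + 1.282) · √(72/1179)
  = 3.608 · √0.06107
  = 3.608 · 0.2471
  = 0.8916

Minimum detectable difference ≈ 0.89 hours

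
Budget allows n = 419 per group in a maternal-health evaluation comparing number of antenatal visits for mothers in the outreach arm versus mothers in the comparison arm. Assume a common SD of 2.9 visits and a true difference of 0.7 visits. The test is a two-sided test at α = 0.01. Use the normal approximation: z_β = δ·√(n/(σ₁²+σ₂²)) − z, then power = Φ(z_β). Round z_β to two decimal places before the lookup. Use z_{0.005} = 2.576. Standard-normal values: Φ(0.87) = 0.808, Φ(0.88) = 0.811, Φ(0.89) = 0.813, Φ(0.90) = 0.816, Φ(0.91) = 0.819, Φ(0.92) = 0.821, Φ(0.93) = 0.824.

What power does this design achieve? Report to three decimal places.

Power ≈ 0.821

z_β = δ·√(n/(σ₁²+σ₂²)) − z_{α/2}
    = 0.7 · √(419/16.82) − 2.576
    = 0.7 · 4.99107 − 2.576
    = 3.4938 − 2.576 = 0.9178 → 0.92
Power = Φ(0.92) = 0.821.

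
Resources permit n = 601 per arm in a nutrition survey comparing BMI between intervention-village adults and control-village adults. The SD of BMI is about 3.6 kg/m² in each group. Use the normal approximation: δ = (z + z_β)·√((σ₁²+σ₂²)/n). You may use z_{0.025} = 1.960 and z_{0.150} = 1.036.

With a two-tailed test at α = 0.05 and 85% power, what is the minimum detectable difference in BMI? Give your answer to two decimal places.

δ = (z_{α/2} + z_β) · √((σ₁²+σ₂²)/n)
  = (1.960 + 1.036) · √(25.92/601)
  = 2.996 · √0.04313
  = 2.996 · 0.2077
  = 0.6222

Minimum detectable difference ≈ 0.62 kg/m²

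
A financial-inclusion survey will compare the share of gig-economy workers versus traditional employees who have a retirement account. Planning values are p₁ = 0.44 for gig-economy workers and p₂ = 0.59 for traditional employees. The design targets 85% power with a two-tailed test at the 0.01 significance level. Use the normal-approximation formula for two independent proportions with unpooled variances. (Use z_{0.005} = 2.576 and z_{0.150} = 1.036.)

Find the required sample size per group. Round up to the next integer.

n = 284 per group

n = (z_{α/2} + z_β)² · [p₁(1−p₁) + p₂(1−p₂)] / (p₁ − p₂)²
  = (2.576 + 1.036)² · (0.44·0.56 + 0.59·0.41) / (-0.15)²
  = (3.612)² · (0.2464 + 0.2419) / 0.0225
  = 13.0465 · 0.4883 / 0.0225
  = 283.14
Round up → n = 284 per group.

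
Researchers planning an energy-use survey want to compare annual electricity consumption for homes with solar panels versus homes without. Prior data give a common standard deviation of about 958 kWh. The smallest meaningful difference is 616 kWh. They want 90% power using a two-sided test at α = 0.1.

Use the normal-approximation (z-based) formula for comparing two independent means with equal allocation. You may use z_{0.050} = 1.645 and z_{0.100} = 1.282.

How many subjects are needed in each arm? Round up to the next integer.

n = (z_{α/2} + z_β)² · (σ₁² + σ₂²) / δ²
  = (1.645 + 1.282)² · (2·958² = 1835528) / 616²
  = 8.5673 · 1835528 / 379456
  = 41.44
Round up → n = 42 per group.

n = 42 per group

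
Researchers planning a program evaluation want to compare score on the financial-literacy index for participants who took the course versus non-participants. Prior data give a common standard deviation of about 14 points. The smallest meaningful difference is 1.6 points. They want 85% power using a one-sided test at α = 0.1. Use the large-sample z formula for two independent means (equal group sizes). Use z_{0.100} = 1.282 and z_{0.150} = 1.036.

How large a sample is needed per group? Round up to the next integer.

n = (z_α + z_β)² · (σ₁² + σ₂²) / δ²
  = (1.282 + 1.036)² · (2·14² = 392) / 1.6²
  = 5.3731 · 392 / 2.56
  = 822.76
Round up → n = 823 per group.

n = 823 per group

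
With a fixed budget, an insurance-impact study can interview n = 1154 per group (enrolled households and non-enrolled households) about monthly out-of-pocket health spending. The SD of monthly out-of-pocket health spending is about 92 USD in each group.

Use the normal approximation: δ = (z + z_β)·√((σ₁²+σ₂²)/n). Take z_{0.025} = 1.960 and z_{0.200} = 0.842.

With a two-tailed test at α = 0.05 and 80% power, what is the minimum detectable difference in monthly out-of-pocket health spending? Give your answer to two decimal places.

Minimum detectable difference ≈ 10.73 USD

δ = (z_{α/2} + z_β) · √((σ₁²+σ₂²)/n)
  = (1.960 + 0.842) · √(16928/1154)
  = 2.802 · √14.669
  = 2.802 · 3.8300
  = 10.7317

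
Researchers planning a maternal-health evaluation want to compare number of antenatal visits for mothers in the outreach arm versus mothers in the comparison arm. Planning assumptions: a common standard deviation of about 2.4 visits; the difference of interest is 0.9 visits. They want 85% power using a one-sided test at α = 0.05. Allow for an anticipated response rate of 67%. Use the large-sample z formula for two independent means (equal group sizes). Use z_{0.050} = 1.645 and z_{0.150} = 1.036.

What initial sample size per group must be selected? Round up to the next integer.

n = (z_α + z_β)² · (σ₁² + σ₂²) / δ²
  = (1.645 + 1.036)² · (2·2.4² = 11.52) / 0.9²
  = 7.1878 · 11.52 / 0.81
  = 102.23
Adjust for 67% response: 102.23 / 0.67 = 152.58.
Round up → n = 153 per group.

n = 153 per group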